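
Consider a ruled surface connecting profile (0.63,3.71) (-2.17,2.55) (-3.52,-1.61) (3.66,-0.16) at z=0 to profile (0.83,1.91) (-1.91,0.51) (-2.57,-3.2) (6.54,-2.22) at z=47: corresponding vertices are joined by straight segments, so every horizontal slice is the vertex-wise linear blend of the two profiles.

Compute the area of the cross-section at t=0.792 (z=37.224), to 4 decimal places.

Area at t=0.792: 25.2166

Cross-section at t=0.792: each vertex is (1-t)·p0[i] + t·p1[i].
  v1: (1-0.792)·(0.63,3.71) + 0.792·(0.83,1.91) = (0.7884,2.2844)
  v2: (1-0.792)·(-2.17,2.55) + 0.792·(-1.91,0.51) = (-1.9641,0.9343)
  v3: (1-0.792)·(-3.52,-1.61) + 0.792·(-2.57,-3.2) = (-2.7676,-2.8693)
  v4: (1-0.792)·(3.66,-0.16) + 0.792·(6.54,-2.22) = (5.9410,-1.7915)
Shoelace sum Σ(x_i·y_{i+1} − x_{i+1}·y_i):
  i=1: 0.7884·0.9343 − -1.9641·2.2844 = +5.2234 (running +5.2234)
  i=2: -1.9641·-2.8693 − -2.7676·0.9343 = +8.2213 (running +13.4447)
  i=3: -2.7676·-1.7915 − 5.9410·-2.8693 = +22.0045 (running +35.4492)
  i=4: 5.9410·2.2844 − 0.7884·-1.7915 = +14.9840 (running +50.4331)
Area = |Σ|/2 = |50.4331|/2 = 25.2166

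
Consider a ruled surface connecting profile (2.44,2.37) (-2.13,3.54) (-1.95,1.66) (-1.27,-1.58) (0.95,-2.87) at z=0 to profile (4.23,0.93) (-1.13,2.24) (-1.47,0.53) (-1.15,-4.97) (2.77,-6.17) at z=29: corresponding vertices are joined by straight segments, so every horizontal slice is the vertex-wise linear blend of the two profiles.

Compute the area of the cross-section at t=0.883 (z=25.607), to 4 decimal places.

Area at t=0.883: 33.0267

Cross-section at t=0.883: each vertex is (1-t)·p0[i] + t·p1[i].
  v1: (1-0.883)·(2.44,2.37) + 0.883·(4.23,0.93) = (4.0206,1.0985)
  v2: (1-0.883)·(-2.13,3.54) + 0.883·(-1.13,2.24) = (-1.2470,2.3921)
  v3: (1-0.883)·(-1.95,1.66) + 0.883·(-1.47,0.53) = (-1.5262,0.6622)
  v4: (1-0.883)·(-1.27,-1.58) + 0.883·(-1.15,-4.97) = (-1.1640,-4.5734)
  v5: (1-0.883)·(0.95,-2.87) + 0.883·(2.77,-6.17) = (2.5571,-5.7839)
Shoelace sum Σ(x_i·y_{i+1} − x_{i+1}·y_i):
  i=1: 4.0206·2.3921 − -1.2470·1.0985 = +10.9874 (running +10.9874)
  i=2: -1.2470·0.6622 − -1.5262·2.3921 = +2.8250 (running +13.8124)
  i=3: -1.5262·-4.5734 − -1.1640·0.6622 = +7.7505 (running +21.5629)
  i=4: -1.1640·-5.7839 − 2.5571·-4.5734 = +18.4271 (running +39.9900)
  i=5: 2.5571·1.0985 − 4.0206·-5.7839 = +26.0635 (running +66.0534)
Area = |Σ|/2 = |66.0534|/2 = 33.0267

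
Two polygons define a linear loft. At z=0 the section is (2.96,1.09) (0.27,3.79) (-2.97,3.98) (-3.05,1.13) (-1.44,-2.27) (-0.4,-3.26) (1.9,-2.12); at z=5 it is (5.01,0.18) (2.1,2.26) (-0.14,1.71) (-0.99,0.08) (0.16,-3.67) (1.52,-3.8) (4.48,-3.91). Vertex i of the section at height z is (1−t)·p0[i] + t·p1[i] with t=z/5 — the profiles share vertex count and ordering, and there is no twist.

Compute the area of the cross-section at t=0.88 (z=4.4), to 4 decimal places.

Cross-section at t=0.88: each vertex is (1-t)·p0[i] + t·p1[i].
  v1: (1-0.88)·(2.96,1.09) + 0.88·(5.01,0.18) = (4.7640,0.2892)
  v2: (1-0.88)·(0.27,3.79) + 0.88·(2.1,2.26) = (1.8804,2.4436)
  v3: (1-0.88)·(-2.97,3.98) + 0.88·(-0.14,1.71) = (-0.4796,1.9824)
  v4: (1-0.88)·(-3.05,1.13) + 0.88·(-0.99,0.08) = (-1.2372,0.2060)
  v5: (1-0.88)·(-1.44,-2.27) + 0.88·(0.16,-3.67) = (-0.0320,-3.5020)
  v6: (1-0.88)·(-0.4,-3.26) + 0.88·(1.52,-3.8) = (1.2896,-3.7352)
  v7: (1-0.88)·(1.9,-2.12) + 0.88·(4.48,-3.91) = (4.1704,-3.6952)
Shoelace sum Σ(x_i·y_{i+1} − x_{i+1}·y_i):
  i=1: 4.7640·2.4436 − 1.8804·0.2892 = +11.0975 (running +11.0975)
  i=2: 1.8804·1.9824 − -0.4796·2.4436 = +4.8997 (running +15.9972)
  i=3: -0.4796·0.2060 − -1.2372·1.9824 = +2.3538 (running +18.3510)
  i=4: -1.2372·-3.5020 − -0.0320·0.2060 = +4.3393 (running +22.6902)
  i=5: -0.0320·-3.7352 − 1.2896·-3.5020 = +4.6357 (running +27.3260)
  i=6: 1.2896·-3.6952 − 4.1704·-3.7352 = +10.8119 (running +38.1379)
  i=7: 4.1704·0.2892 − 4.7640·-3.6952 = +18.8100 (running +56.9479)
Area = |Σ|/2 = |56.9479|/2 = 28.4740

Area at t=0.88: 28.4740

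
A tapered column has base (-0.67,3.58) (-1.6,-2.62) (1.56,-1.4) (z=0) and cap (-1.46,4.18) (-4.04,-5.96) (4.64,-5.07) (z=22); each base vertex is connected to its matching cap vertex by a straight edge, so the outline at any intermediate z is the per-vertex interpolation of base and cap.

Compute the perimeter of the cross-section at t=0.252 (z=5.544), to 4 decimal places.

Cross-section at t=0.252: each vertex is (1-t)·p0[i] + t·p1[i].
  v1: (1-0.252)·(-0.67,3.58) + 0.252·(-1.46,4.18) = (-0.8691,3.7312)
  v2: (1-0.252)·(-1.6,-2.62) + 0.252·(-4.04,-5.96) = (-2.2149,-3.4617)
  v3: (1-0.252)·(1.56,-1.4) + 0.252·(4.64,-5.07) = (2.3362,-2.3248)
Perimeter = Σ |v_{i+1} − v_i|:
  edge 1→2: √(-1.3458² + -7.1929²) = 7.3177 (running 7.3177)
  edge 2→3: √(4.5510² + 1.1368²) = 4.6909 (running 12.0086)
  edge 3→1: √(-3.2052² + 6.0560²) = 6.8519 (running 18.8605)
Perimeter = 18.8605

Perimeter at t=0.252: 18.8605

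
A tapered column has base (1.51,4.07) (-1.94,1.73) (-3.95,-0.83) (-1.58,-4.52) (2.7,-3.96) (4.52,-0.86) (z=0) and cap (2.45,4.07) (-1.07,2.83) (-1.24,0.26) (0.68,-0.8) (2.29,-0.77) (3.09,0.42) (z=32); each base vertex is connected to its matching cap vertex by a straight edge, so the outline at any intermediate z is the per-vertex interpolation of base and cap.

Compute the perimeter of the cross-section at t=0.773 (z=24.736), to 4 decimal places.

Cross-section at t=0.773: each vertex is (1-t)·p0[i] + t·p1[i].
  v1: (1-0.773)·(1.51,4.07) + 0.773·(2.45,4.07) = (2.2366,4.0700)
  v2: (1-0.773)·(-1.94,1.73) + 0.773·(-1.07,2.83) = (-1.2675,2.5803)
  v3: (1-0.773)·(-3.95,-0.83) + 0.773·(-1.24,0.26) = (-1.8552,0.0126)
  v4: (1-0.773)·(-1.58,-4.52) + 0.773·(0.68,-0.8) = (0.1670,-1.6444)
  v5: (1-0.773)·(2.7,-3.96) + 0.773·(2.29,-0.77) = (2.3831,-1.4941)
  v6: (1-0.773)·(4.52,-0.86) + 0.773·(3.09,0.42) = (3.4146,0.1294)
Perimeter = Σ |v_{i+1} − v_i|:
  edge 1→2: √(-3.5041² + -1.4897²) = 3.8076 (running 3.8076)
  edge 2→3: √(-0.5877² + -2.5677²) = 2.6341 (running 6.4417)
  edge 3→4: √(2.0221² + -1.6570²) = 2.6143 (running 9.0561)
  edge 4→5: √(2.2161² + 0.1503²) = 2.2212 (running 11.2773)
  edge 5→6: √(1.0315² + 1.6236²) = 1.9236 (running 13.2008)
  edge 6→1: √(-1.1780² + 3.9406²) = 4.1129 (running 17.3137)
Perimeter = 17.3137

Perimeter at t=0.773: 17.3137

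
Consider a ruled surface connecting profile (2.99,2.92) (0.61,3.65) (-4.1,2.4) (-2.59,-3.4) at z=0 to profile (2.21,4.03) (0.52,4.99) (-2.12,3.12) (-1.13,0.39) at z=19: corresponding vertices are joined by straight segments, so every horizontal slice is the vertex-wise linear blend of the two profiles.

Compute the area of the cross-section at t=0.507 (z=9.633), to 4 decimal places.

Cross-section at t=0.507: each vertex is (1-t)·p0[i] + t·p1[i].
  v1: (1-0.507)·(2.99,2.92) + 0.507·(2.21,4.03) = (2.5945,3.4828)
  v2: (1-0.507)·(0.61,3.65) + 0.507·(0.52,4.99) = (0.5644,4.3294)
  v3: (1-0.507)·(-4.1,2.4) + 0.507·(-2.12,3.12) = (-3.0961,2.7650)
  v4: (1-0.507)·(-2.59,-3.4) + 0.507·(-1.13,0.39) = (-1.8498,-1.4785)
Shoelace sum Σ(x_i·y_{i+1} − x_{i+1}·y_i):
  i=1: 2.5945·4.3294 − 0.5644·3.4828 = +9.2672 (running +9.2672)
  i=2: 0.5644·2.7650 − -3.0961·4.3294 = +14.9649 (running +24.2321)
  i=3: -3.0961·-1.4785 − -1.8498·2.7650 = +9.6923 (running +33.9243)
  i=4: -1.8498·3.4828 − 2.5945·-1.4785 = -2.6064 (running +31.3179)
Area = |Σ|/2 = |31.3179|/2 = 15.6590

Area at t=0.507: 15.6590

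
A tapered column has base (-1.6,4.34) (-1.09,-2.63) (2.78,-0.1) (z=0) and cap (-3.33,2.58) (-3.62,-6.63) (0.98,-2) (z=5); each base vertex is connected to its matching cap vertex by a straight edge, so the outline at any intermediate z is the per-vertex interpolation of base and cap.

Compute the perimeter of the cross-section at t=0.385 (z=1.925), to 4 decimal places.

Cross-section at t=0.385: each vertex is (1-t)·p0[i] + t·p1[i].
  v1: (1-0.385)·(-1.6,4.34) + 0.385·(-3.33,2.58) = (-2.2660,3.6624)
  v2: (1-0.385)·(-1.09,-2.63) + 0.385·(-3.62,-6.63) = (-2.0640,-4.1700)
  v3: (1-0.385)·(2.78,-0.1) + 0.385·(0.98,-2) = (2.0870,-0.8315)
Perimeter = Σ |v_{i+1} − v_i|:
  edge 1→2: √(0.2020² + -7.8324²) = 7.8350 (running 7.8350)
  edge 2→3: √(4.1510² + 3.3385²) = 5.3270 (running 13.1620)
  edge 3→1: √(-4.3530² + 4.4939²) = 6.2565 (running 19.4185)
Perimeter = 19.4185

Perimeter at t=0.385: 19.4185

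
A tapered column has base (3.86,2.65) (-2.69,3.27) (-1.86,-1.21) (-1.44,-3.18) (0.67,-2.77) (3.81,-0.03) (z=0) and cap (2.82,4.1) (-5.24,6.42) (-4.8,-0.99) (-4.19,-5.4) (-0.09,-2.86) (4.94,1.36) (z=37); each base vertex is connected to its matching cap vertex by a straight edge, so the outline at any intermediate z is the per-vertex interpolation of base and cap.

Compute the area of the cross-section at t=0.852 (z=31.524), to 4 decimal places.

Area at t=0.852: 62.7169

Cross-section at t=0.852: each vertex is (1-t)·p0[i] + t·p1[i].
  v1: (1-0.852)·(3.86,2.65) + 0.852·(2.82,4.1) = (2.9739,3.8854)
  v2: (1-0.852)·(-2.69,3.27) + 0.852·(-5.24,6.42) = (-4.8626,5.9538)
  v3: (1-0.852)·(-1.86,-1.21) + 0.852·(-4.8,-0.99) = (-4.3649,-1.0226)
  v4: (1-0.852)·(-1.44,-3.18) + 0.852·(-4.19,-5.4) = (-3.7830,-5.0714)
  v5: (1-0.852)·(0.67,-2.77) + 0.852·(-0.09,-2.86) = (0.0225,-2.8467)
  v6: (1-0.852)·(3.81,-0.03) + 0.852·(4.94,1.36) = (4.7728,1.1543)
Shoelace sum Σ(x_i·y_{i+1} − x_{i+1}·y_i):
  i=1: 2.9739·5.9538 − -4.8626·3.8854 = +36.5993 (running +36.5993)
  i=2: -4.8626·-1.0226 − -4.3649·5.9538 = +30.9599 (running +67.5592)
  i=3: -4.3649·-5.0714 − -3.7830·-1.0226 = +18.2679 (running +85.8271)
  i=4: -3.7830·-2.8467 − 0.0225·-5.0714 = +10.8830 (running +96.7101)
  i=5: 0.0225·1.1543 − 4.7728·-2.8467 = +13.6125 (running +110.3225)
  i=6: 4.7728·3.8854 − 2.9739·1.1543 = +15.1113 (running +125.4339)
Area = |Σ|/2 = |125.4339|/2 = 62.7169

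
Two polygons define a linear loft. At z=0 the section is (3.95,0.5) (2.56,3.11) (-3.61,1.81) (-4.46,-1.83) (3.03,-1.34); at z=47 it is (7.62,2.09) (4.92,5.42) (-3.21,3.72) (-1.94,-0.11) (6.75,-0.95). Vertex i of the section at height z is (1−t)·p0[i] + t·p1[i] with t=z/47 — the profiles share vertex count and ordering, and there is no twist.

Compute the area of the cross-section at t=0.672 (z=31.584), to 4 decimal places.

Cross-section at t=0.672: each vertex is (1-t)·p0[i] + t·p1[i].
  v1: (1-0.672)·(3.95,0.5) + 0.672·(7.62,2.09) = (6.4162,1.5685)
  v2: (1-0.672)·(2.56,3.11) + 0.672·(4.92,5.42) = (4.1459,4.6623)
  v3: (1-0.672)·(-3.61,1.81) + 0.672·(-3.21,3.72) = (-3.3412,3.0935)
  v4: (1-0.672)·(-4.46,-1.83) + 0.672·(-1.94,-0.11) = (-2.7666,-0.6742)
  v5: (1-0.672)·(3.03,-1.34) + 0.672·(6.75,-0.95) = (5.5298,-1.0779)
Shoelace sum Σ(x_i·y_{i+1} − x_{i+1}·y_i):
  i=1: 6.4162·4.6623 − 4.1459·1.5685 = +23.4118 (running +23.4118)
  i=2: 4.1459·3.0935 − -3.3412·4.6623 = +28.4032 (running +51.8150)
  i=3: -3.3412·-0.6742 − -2.7666·3.0935 = +10.8109 (running +62.6259)
  i=4: -2.7666·-1.0779 − 5.5298·-0.6742 = +6.7101 (running +69.3360)
  i=5: 5.5298·1.5685 − 6.4162·-1.0779 = +15.5896 (running +84.9257)
Area = |Σ|/2 = |84.9257|/2 = 42.4628

Area at t=0.672: 42.4628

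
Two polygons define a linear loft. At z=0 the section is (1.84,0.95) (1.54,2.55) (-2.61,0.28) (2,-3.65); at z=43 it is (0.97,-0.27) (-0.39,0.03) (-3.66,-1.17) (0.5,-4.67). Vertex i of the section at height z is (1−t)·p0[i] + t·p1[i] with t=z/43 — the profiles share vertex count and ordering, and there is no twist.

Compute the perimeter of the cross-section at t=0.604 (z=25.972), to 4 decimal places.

Perimeter at t=0.604: 15.3774

Cross-section at t=0.604: each vertex is (1-t)·p0[i] + t·p1[i].
  v1: (1-0.604)·(1.84,0.95) + 0.604·(0.97,-0.27) = (1.3145,0.2131)
  v2: (1-0.604)·(1.54,2.55) + 0.604·(-0.39,0.03) = (0.3743,1.0279)
  v3: (1-0.604)·(-2.61,0.28) + 0.604·(-3.66,-1.17) = (-3.2442,-0.5958)
  v4: (1-0.604)·(2,-3.65) + 0.604·(0.5,-4.67) = (1.0940,-4.2661)
Perimeter = Σ |v_{i+1} − v_i|:
  edge 1→2: √(-0.9402² + 0.8148²) = 1.2442 (running 1.2442)
  edge 2→3: √(-3.6185² + -1.6237²) = 3.9661 (running 5.2103)
  edge 3→4: √(4.3382² + -3.6703²) = 5.6825 (running 10.8928)
  edge 4→1: √(0.2205² + 4.4792²) = 4.4846 (running 15.3774)
Perimeter = 15.3774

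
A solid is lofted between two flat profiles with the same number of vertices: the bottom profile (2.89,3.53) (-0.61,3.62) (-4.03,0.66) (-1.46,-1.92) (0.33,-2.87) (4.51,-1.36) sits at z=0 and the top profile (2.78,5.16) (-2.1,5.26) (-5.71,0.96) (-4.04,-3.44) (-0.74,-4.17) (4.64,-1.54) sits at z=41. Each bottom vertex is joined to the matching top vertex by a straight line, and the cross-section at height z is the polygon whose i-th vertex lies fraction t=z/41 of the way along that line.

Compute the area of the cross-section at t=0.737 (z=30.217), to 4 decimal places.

Cross-section at t=0.737: each vertex is (1-t)·p0[i] + t·p1[i].
  v1: (1-0.737)·(2.89,3.53) + 0.737·(2.78,5.16) = (2.8089,4.7313)
  v2: (1-0.737)·(-0.61,3.62) + 0.737·(-2.1,5.26) = (-1.7081,4.8287)
  v3: (1-0.737)·(-4.03,0.66) + 0.737·(-5.71,0.96) = (-5.2682,0.8811)
  v4: (1-0.737)·(-1.46,-1.92) + 0.737·(-4.04,-3.44) = (-3.3615,-3.0402)
  v5: (1-0.737)·(0.33,-2.87) + 0.737·(-0.74,-4.17) = (-0.4586,-3.8281)
  v6: (1-0.737)·(4.51,-1.36) + 0.737·(4.64,-1.54) = (4.6058,-1.4927)
Shoelace sum Σ(x_i·y_{i+1} − x_{i+1}·y_i):
  i=1: 2.8089·4.8287 − -1.7081·4.7313 = +21.6451 (running +21.6451)
  i=2: -1.7081·0.8811 − -5.2682·4.8287 = +23.9332 (running +45.5783)
  i=3: -5.2682·-3.0402 − -3.3615·0.8811 = +18.9783 (running +64.5566)
  i=4: -3.3615·-3.8281 − -0.4586·-3.0402 = +11.4738 (running +76.0304)
  i=5: -0.4586·-1.4927 − 4.6058·-3.8281 = +18.3160 (running +94.3464)
  i=6: 4.6058·4.7313 − 2.8089·-1.4927 = +25.9843 (running +120.3307)
Area = |Σ|/2 = |120.3307|/2 = 60.1653

Area at t=0.737: 60.1653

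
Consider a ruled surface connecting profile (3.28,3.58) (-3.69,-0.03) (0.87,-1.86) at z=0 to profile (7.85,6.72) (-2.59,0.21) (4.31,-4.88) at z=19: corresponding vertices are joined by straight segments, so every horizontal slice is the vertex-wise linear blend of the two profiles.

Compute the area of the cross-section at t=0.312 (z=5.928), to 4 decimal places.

Area at t=0.312: 23.4052

Cross-section at t=0.312: each vertex is (1-t)·p0[i] + t·p1[i].
  v1: (1-0.312)·(3.28,3.58) + 0.312·(7.85,6.72) = (4.7058,4.5597)
  v2: (1-0.312)·(-3.69,-0.03) + 0.312·(-2.59,0.21) = (-3.3468,0.0449)
  v3: (1-0.312)·(0.87,-1.86) + 0.312·(4.31,-4.88) = (1.9433,-2.8022)
Shoelace sum Σ(x_i·y_{i+1} − x_{i+1}·y_i):
  i=1: 4.7058·0.0449 − -3.3468·4.5597 = +15.4715 (running +15.4715)
  i=2: -3.3468·-2.8022 − 1.9433·0.0449 = +9.2913 (running +24.7629)
  i=3: 1.9433·4.5597 − 4.7058·-2.8022 = +22.0476 (running +46.8105)
Area = |Σ|/2 = |46.8105|/2 = 23.4052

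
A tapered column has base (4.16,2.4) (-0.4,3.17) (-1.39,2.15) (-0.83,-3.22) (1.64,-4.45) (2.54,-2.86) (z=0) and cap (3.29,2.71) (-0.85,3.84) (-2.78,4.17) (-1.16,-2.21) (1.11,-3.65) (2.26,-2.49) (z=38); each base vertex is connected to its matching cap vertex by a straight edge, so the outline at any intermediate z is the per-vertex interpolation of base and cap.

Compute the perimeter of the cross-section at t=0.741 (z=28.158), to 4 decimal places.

Cross-section at t=0.741: each vertex is (1-t)·p0[i] + t·p1[i].
  v1: (1-0.741)·(4.16,2.4) + 0.741·(3.29,2.71) = (3.5153,2.6297)
  v2: (1-0.741)·(-0.4,3.17) + 0.741·(-0.85,3.84) = (-0.7335,3.6665)
  v3: (1-0.741)·(-1.39,2.15) + 0.741·(-2.78,4.17) = (-2.4200,3.6468)
  v4: (1-0.741)·(-0.83,-3.22) + 0.741·(-1.16,-2.21) = (-1.0745,-2.4716)
  v5: (1-0.741)·(1.64,-4.45) + 0.741·(1.11,-3.65) = (1.2473,-3.8572)
  v6: (1-0.741)·(2.54,-2.86) + 0.741·(2.26,-2.49) = (2.3325,-2.5858)
Perimeter = Σ |v_{i+1} − v_i|:
  edge 1→2: √(-4.2488² + 1.0368²) = 4.3734 (running 4.3734)
  edge 2→3: √(-1.6865² + -0.0196²) = 1.6867 (running 6.0601)
  edge 3→4: √(1.3455² + -6.1184²) = 6.2646 (running 12.3247)
  edge 4→5: √(2.3218² + -1.3856²) = 2.7038 (running 15.0285)
  edge 5→6: √(1.0852² + 1.2714²) = 1.6716 (running 16.7001)
  edge 6→1: √(1.1828² + 5.2155²) = 5.3480 (running 22.0481)
Perimeter = 22.0481

Perimeter at t=0.741: 22.0481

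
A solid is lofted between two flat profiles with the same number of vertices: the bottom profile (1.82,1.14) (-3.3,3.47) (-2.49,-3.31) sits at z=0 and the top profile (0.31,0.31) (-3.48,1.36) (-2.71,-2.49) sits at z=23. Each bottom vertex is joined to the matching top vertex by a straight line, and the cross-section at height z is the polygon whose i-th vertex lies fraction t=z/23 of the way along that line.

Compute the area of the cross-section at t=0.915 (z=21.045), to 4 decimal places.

Area at t=0.915: 7.5513

Cross-section at t=0.915: each vertex is (1-t)·p0[i] + t·p1[i].
  v1: (1-0.915)·(1.82,1.14) + 0.915·(0.31,0.31) = (0.4383,0.3805)
  v2: (1-0.915)·(-3.3,3.47) + 0.915·(-3.48,1.36) = (-3.4647,1.5393)
  v3: (1-0.915)·(-2.49,-3.31) + 0.915·(-2.71,-2.49) = (-2.6913,-2.5597)
Shoelace sum Σ(x_i·y_{i+1} − x_{i+1}·y_i):
  i=1: 0.4383·1.5393 − -3.4647·0.3805 = +1.9933 (running +1.9933)
  i=2: -3.4647·-2.5597 − -2.6913·1.5393 = +13.0114 (running +15.0047)
  i=3: -2.6913·0.3805 − 0.4383·-2.5597 = +0.0979 (running +15.1026)
Area = |Σ|/2 = |15.1026|/2 = 7.5513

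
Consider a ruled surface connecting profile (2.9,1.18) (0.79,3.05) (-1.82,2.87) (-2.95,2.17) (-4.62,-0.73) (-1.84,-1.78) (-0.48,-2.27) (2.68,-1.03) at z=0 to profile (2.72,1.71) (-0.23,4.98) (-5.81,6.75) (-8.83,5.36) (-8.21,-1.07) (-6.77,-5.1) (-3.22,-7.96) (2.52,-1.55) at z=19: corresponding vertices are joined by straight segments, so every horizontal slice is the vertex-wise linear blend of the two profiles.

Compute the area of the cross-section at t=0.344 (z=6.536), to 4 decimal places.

Cross-section at t=0.344: each vertex is (1-t)·p0[i] + t·p1[i].
  v1: (1-0.344)·(2.9,1.18) + 0.344·(2.72,1.71) = (2.8381,1.3623)
  v2: (1-0.344)·(0.79,3.05) + 0.344·(-0.23,4.98) = (0.4391,3.7139)
  v3: (1-0.344)·(-1.82,2.87) + 0.344·(-5.81,6.75) = (-3.1926,4.2047)
  v4: (1-0.344)·(-2.95,2.17) + 0.344·(-8.83,5.36) = (-4.9727,3.2674)
  v5: (1-0.344)·(-4.62,-0.73) + 0.344·(-8.21,-1.07) = (-5.8550,-0.8470)
  v6: (1-0.344)·(-1.84,-1.78) + 0.344·(-6.77,-5.1) = (-3.5359,-2.9221)
  v7: (1-0.344)·(-0.48,-2.27) + 0.344·(-3.22,-7.96) = (-1.4226,-4.2274)
  v8: (1-0.344)·(2.68,-1.03) + 0.344·(2.52,-1.55) = (2.6250,-1.2089)
Shoelace sum Σ(x_i·y_{i+1} − x_{i+1}·y_i):
  i=1: 2.8381·3.7139 − 0.4391·1.3623 = +9.9422 (running +9.9422)
  i=2: 0.4391·4.2047 − -3.1926·3.7139 = +13.7033 (running +23.6455)
  i=3: -3.1926·3.2674 − -4.9727·4.2047 = +10.4777 (running +34.1231)
  i=4: -4.9727·-0.8470 − -5.8550·3.2674 = +23.3420 (running +57.4651)
  i=5: -5.8550·-2.9221 − -3.5359·-0.8470 = +14.1139 (running +71.5790)
  i=6: -3.5359·-4.2274 − -1.4226·-2.9221 = +10.7908 (running +82.3697)
  i=7: -1.4226·-1.2089 − 2.6250·-4.2274 = +12.8164 (running +95.1861)
  i=8: 2.6250·1.3623 − 2.8381·-1.2089 = +7.0069 (running +102.1930)
Area = |Σ|/2 = |102.1930|/2 = 51.0965

Area at t=0.344: 51.0965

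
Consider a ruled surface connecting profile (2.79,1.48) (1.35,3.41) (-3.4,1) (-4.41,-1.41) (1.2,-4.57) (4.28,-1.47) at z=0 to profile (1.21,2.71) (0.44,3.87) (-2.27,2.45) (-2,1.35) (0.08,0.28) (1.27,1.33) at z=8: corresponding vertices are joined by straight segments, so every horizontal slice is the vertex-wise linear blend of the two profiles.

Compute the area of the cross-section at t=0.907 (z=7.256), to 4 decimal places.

Area at t=0.907: 9.9507

Cross-section at t=0.907: each vertex is (1-t)·p0[i] + t·p1[i].
  v1: (1-0.907)·(2.79,1.48) + 0.907·(1.21,2.71) = (1.3569,2.5956)
  v2: (1-0.907)·(1.35,3.41) + 0.907·(0.44,3.87) = (0.5246,3.8272)
  v3: (1-0.907)·(-3.4,1) + 0.907·(-2.27,2.45) = (-2.3751,2.3152)
  v4: (1-0.907)·(-4.41,-1.41) + 0.907·(-2,1.35) = (-2.2241,1.0933)
  v5: (1-0.907)·(1.2,-4.57) + 0.907·(0.08,0.28) = (0.1842,-0.1710)
  v6: (1-0.907)·(4.28,-1.47) + 0.907·(1.27,1.33) = (1.5499,1.0696)
Shoelace sum Σ(x_i·y_{i+1} − x_{i+1}·y_i):
  i=1: 1.3569·3.8272 − 0.5246·2.5956 = +3.8316 (running +3.8316)
  i=2: 0.5246·2.3152 − -2.3751·3.8272 = +10.3046 (running +14.1362)
  i=3: -2.3751·1.0933 − -2.2241·2.3152 = +2.5525 (running +16.6886)
  i=4: -2.2241·-0.1710 − 0.1842·1.0933 = +0.1791 (running +16.8677)
  i=5: 0.1842·1.0696 − 1.5499·-0.1710 = +0.4621 (running +17.3298)
  i=6: 1.5499·2.5956 − 1.3569·1.0696 = +2.5716 (running +19.9014)
Area = |Σ|/2 = |19.9014|/2 = 9.9507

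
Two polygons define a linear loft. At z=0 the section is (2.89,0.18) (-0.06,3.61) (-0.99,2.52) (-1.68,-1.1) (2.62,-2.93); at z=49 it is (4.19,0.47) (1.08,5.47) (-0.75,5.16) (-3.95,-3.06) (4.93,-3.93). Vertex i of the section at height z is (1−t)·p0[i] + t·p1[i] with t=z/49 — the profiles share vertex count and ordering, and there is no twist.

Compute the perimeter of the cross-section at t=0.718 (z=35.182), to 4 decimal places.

Cross-section at t=0.718: each vertex is (1-t)·p0[i] + t·p1[i].
  v1: (1-0.718)·(2.89,0.18) + 0.718·(4.19,0.47) = (3.8234,0.3882)
  v2: (1-0.718)·(-0.06,3.61) + 0.718·(1.08,5.47) = (0.7585,4.9455)
  v3: (1-0.718)·(-0.99,2.52) + 0.718·(-0.75,5.16) = (-0.8177,4.4155)
  v4: (1-0.718)·(-1.68,-1.1) + 0.718·(-3.95,-3.06) = (-3.3099,-2.5073)
  v5: (1-0.718)·(2.62,-2.93) + 0.718·(4.93,-3.93) = (4.2786,-3.6480)
Perimeter = Σ |v_{i+1} − v_i|:
  edge 1→2: √(-3.0649² + 4.5573²) = 5.4920 (running 5.4920)
  edge 2→3: √(-1.5762² + -0.5300²) = 1.6629 (running 7.1549)
  edge 3→4: √(-2.4922² + -6.9228²) = 7.3577 (running 14.5126)
  edge 4→5: √(7.5884² + -1.1407²) = 7.6737 (running 22.1863)
  edge 5→1: √(-0.4552² + 4.0362²) = 4.0618 (running 26.2481)
Perimeter = 26.2481

Perimeter at t=0.718: 26.2481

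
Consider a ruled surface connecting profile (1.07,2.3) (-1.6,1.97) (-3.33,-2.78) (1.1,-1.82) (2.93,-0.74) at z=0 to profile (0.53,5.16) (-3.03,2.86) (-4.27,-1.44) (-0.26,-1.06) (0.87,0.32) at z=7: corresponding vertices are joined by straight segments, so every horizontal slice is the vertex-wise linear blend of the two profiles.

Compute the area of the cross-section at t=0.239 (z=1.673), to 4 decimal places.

Area at t=0.239: 19.7298

Cross-section at t=0.239: each vertex is (1-t)·p0[i] + t·p1[i].
  v1: (1-0.239)·(1.07,2.3) + 0.239·(0.53,5.16) = (0.9409,2.9835)
  v2: (1-0.239)·(-1.6,1.97) + 0.239·(-3.03,2.86) = (-1.9418,2.1827)
  v3: (1-0.239)·(-3.33,-2.78) + 0.239·(-4.27,-1.44) = (-3.5547,-2.4597)
  v4: (1-0.239)·(1.1,-1.82) + 0.239·(-0.26,-1.06) = (0.7750,-1.6384)
  v5: (1-0.239)·(2.93,-0.74) + 0.239·(0.87,0.32) = (2.4377,-0.4867)
Shoelace sum Σ(x_i·y_{i+1} − x_{i+1}·y_i):
  i=1: 0.9409·2.1827 − -1.9418·2.9835 = +7.8471 (running +7.8471)
  i=2: -1.9418·-2.4597 − -3.5547·2.1827 = +12.5350 (running +20.3822)
  i=3: -3.5547·-1.6384 − 0.7750·-2.4597 = +7.7300 (running +28.1122)
  i=4: 0.7750·-0.4867 − 2.4377·-1.6384 = +3.6166 (running +31.7288)
  i=5: 2.4377·2.9835 − 0.9409·-0.4867 = +7.7308 (running +39.4596)
Area = |Σ|/2 = |39.4596|/2 = 19.7298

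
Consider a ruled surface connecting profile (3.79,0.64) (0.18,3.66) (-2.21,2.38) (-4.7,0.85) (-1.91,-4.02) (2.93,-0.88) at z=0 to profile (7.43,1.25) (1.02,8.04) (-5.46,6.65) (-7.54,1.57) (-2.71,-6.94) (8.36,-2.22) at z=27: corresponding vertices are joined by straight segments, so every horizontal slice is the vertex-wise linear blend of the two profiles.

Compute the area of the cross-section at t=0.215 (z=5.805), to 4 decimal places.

Area at t=0.215: 53.3409

Cross-section at t=0.215: each vertex is (1-t)·p0[i] + t·p1[i].
  v1: (1-0.215)·(3.79,0.64) + 0.215·(7.43,1.25) = (4.5726,0.7712)
  v2: (1-0.215)·(0.18,3.66) + 0.215·(1.02,8.04) = (0.3606,4.6017)
  v3: (1-0.215)·(-2.21,2.38) + 0.215·(-5.46,6.65) = (-2.9087,3.2980)
  v4: (1-0.215)·(-4.7,0.85) + 0.215·(-7.54,1.57) = (-5.3106,1.0048)
  v5: (1-0.215)·(-1.91,-4.02) + 0.215·(-2.71,-6.94) = (-2.0820,-4.6478)
  v6: (1-0.215)·(2.93,-0.88) + 0.215·(8.36,-2.22) = (4.0975,-1.1681)
Shoelace sum Σ(x_i·y_{i+1} − x_{i+1}·y_i):
  i=1: 4.5726·4.6017 − 0.3606·0.7712 = +20.7637 (running +20.7637)
  i=2: 0.3606·3.2980 − -2.9087·4.6017 = +14.5745 (running +35.3381)
  i=3: -2.9087·1.0048 − -5.3106·3.2980 = +14.5919 (running +49.9300)
  i=4: -5.3106·-4.6478 − -2.0820·1.0048 = +26.7746 (running +76.7046)
  i=5: -2.0820·-1.1681 − 4.0975·-4.6478 = +21.4761 (running +98.1808)
  i=6: 4.0975·0.7712 − 4.5726·-1.1681 = +8.5010 (running +106.6818)
Area = |Σ|/2 = |106.6818|/2 = 53.3409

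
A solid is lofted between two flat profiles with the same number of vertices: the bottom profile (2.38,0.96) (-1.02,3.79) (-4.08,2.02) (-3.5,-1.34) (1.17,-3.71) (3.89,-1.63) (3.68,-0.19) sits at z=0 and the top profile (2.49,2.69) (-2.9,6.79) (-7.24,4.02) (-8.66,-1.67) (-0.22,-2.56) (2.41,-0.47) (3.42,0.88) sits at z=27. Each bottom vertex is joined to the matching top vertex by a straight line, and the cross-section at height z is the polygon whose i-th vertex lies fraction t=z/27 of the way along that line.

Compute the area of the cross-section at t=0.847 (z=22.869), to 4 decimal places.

Area at t=0.847: 67.3638

Cross-section at t=0.847: each vertex is (1-t)·p0[i] + t·p1[i].
  v1: (1-0.847)·(2.38,0.96) + 0.847·(2.49,2.69) = (2.4732,2.4253)
  v2: (1-0.847)·(-1.02,3.79) + 0.847·(-2.9,6.79) = (-2.6124,6.3310)
  v3: (1-0.847)·(-4.08,2.02) + 0.847·(-7.24,4.02) = (-6.7565,3.7140)
  v4: (1-0.847)·(-3.5,-1.34) + 0.847·(-8.66,-1.67) = (-7.8705,-1.6195)
  v5: (1-0.847)·(1.17,-3.71) + 0.847·(-0.22,-2.56) = (-0.0073,-2.7359)
  v6: (1-0.847)·(3.89,-1.63) + 0.847·(2.41,-0.47) = (2.6364,-0.6475)
  v7: (1-0.847)·(3.68,-0.19) + 0.847·(3.42,0.88) = (3.4598,0.7163)
Shoelace sum Σ(x_i·y_{i+1} − x_{i+1}·y_i):
  i=1: 2.4732·6.3310 − -2.6124·2.4253 = +21.9934 (running +21.9934)
  i=2: -2.6124·3.7140 − -6.7565·6.3310 = +33.0732 (running +55.0666)
  i=3: -6.7565·-1.6195 − -7.8705·3.7140 = +40.1734 (running +95.2400)
  i=4: -7.8705·-2.7359 − -0.0073·-1.6195 = +21.5215 (running +116.7615)
  i=5: -0.0073·-0.6475 − 2.6364·-2.7359 = +7.2179 (running +123.9794)
  i=6: 2.6364·0.7163 − 3.4598·-0.6475 = +4.1286 (running +128.1080)
  i=7: 3.4598·2.4253 − 2.4732·0.7163 = +6.6195 (running +134.7275)
Area = |Σ|/2 = |134.7275|/2 = 67.3638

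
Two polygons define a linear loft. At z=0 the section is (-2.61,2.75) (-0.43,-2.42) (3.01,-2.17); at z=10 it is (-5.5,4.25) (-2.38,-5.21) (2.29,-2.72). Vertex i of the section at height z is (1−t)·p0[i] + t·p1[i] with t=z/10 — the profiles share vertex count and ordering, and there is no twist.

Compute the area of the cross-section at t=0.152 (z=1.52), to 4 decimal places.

Area at t=0.152: 11.2440

Cross-section at t=0.152: each vertex is (1-t)·p0[i] + t·p1[i].
  v1: (1-0.152)·(-2.61,2.75) + 0.152·(-5.5,4.25) = (-3.0493,2.9780)
  v2: (1-0.152)·(-0.43,-2.42) + 0.152·(-2.38,-5.21) = (-0.7264,-2.8441)
  v3: (1-0.152)·(3.01,-2.17) + 0.152·(2.29,-2.72) = (2.9006,-2.2536)
Shoelace sum Σ(x_i·y_{i+1} − x_{i+1}·y_i):
  i=1: -3.0493·-2.8441 − -0.7264·2.9780 = +10.8356 (running +10.8356)
  i=2: -0.7264·-2.2536 − 2.9006·-2.8441 = +9.8864 (running +20.7221)
  i=3: 2.9006·2.9780 − -3.0493·-2.2536 = +1.7660 (running +22.4881)
Area = |Σ|/2 = |22.4881|/2 = 11.2440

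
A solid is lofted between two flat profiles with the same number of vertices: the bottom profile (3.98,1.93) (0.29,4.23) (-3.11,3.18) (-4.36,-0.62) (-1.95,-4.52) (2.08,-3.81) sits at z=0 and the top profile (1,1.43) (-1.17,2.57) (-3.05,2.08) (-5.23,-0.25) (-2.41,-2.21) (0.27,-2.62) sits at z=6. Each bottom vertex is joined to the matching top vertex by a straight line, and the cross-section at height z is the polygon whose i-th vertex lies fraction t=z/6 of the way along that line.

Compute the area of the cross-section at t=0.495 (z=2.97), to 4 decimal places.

Area at t=0.495: 34.4461

Cross-section at t=0.495: each vertex is (1-t)·p0[i] + t·p1[i].
  v1: (1-0.495)·(3.98,1.93) + 0.495·(1,1.43) = (2.5049,1.6825)
  v2: (1-0.495)·(0.29,4.23) + 0.495·(-1.17,2.57) = (-0.4327,3.4083)
  v3: (1-0.495)·(-3.11,3.18) + 0.495·(-3.05,2.08) = (-3.0803,2.6355)
  v4: (1-0.495)·(-4.36,-0.62) + 0.495·(-5.23,-0.25) = (-4.7907,-0.4368)
  v5: (1-0.495)·(-1.95,-4.52) + 0.495·(-2.41,-2.21) = (-2.1777,-3.3765)
  v6: (1-0.495)·(2.08,-3.81) + 0.495·(0.27,-2.62) = (1.1841,-3.2210)
Shoelace sum Σ(x_i·y_{i+1} − x_{i+1}·y_i):
  i=1: 2.5049·3.4083 − -0.4327·1.6825 = +9.2655 (running +9.2655)
  i=2: -0.4327·2.6355 − -3.0803·3.4083 = +9.3582 (running +18.6237)
  i=3: -3.0803·-0.4368 − -4.7907·2.6355 = +13.9714 (running +32.5951)
  i=4: -4.7907·-3.3765 − -2.1777·-0.4368 = +15.2245 (running +47.8196)
  i=5: -2.1777·-3.2210 − 1.1841·-3.3765 = +11.0123 (running +58.8319)
  i=6: 1.1841·1.6825 − 2.5049·-3.2210 = +10.0603 (running +68.8922)
Area = |Σ|/2 = |68.8922|/2 = 34.4461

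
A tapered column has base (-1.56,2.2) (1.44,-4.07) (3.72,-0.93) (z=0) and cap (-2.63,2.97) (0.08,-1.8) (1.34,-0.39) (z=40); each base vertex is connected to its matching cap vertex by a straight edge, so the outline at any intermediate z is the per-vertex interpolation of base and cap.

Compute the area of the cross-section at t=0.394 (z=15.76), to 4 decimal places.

Cross-section at t=0.394: each vertex is (1-t)·p0[i] + t·p1[i].
  v1: (1-0.394)·(-1.56,2.2) + 0.394·(-2.63,2.97) = (-1.9816,2.5034)
  v2: (1-0.394)·(1.44,-4.07) + 0.394·(0.08,-1.8) = (0.9042,-3.1756)
  v3: (1-0.394)·(3.72,-0.93) + 0.394·(1.34,-0.39) = (2.7823,-0.7172)
Shoelace sum Σ(x_i·y_{i+1} − x_{i+1}·y_i):
  i=1: -1.9816·-3.1756 − 0.9042·2.5034 = +4.0293 (running +4.0293)
  i=2: 0.9042·-0.7172 − 2.7823·-3.1756 = +8.1870 (running +12.2163)
  i=3: 2.7823·2.5034 − -1.9816·-0.7172 = +5.5438 (running +17.7601)
Area = |Σ|/2 = |17.7601|/2 = 8.8800

Area at t=0.394: 8.8800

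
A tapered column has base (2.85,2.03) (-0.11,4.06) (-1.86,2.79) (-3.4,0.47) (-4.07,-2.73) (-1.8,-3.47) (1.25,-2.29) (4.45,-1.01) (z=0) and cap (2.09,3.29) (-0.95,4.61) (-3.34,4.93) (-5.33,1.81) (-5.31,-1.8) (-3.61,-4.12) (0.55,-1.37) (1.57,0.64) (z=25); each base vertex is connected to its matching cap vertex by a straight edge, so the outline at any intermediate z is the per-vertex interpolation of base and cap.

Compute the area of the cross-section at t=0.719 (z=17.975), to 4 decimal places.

Cross-section at t=0.719: each vertex is (1-t)·p0[i] + t·p1[i].
  v1: (1-0.719)·(2.85,2.03) + 0.719·(2.09,3.29) = (2.3036,2.9359)
  v2: (1-0.719)·(-0.11,4.06) + 0.719·(-0.95,4.61) = (-0.7140,4.4554)
  v3: (1-0.719)·(-1.86,2.79) + 0.719·(-3.34,4.93) = (-2.9241,4.3287)
  v4: (1-0.719)·(-3.4,0.47) + 0.719·(-5.33,1.81) = (-4.7877,1.4335)
  v5: (1-0.719)·(-4.07,-2.73) + 0.719·(-5.31,-1.8) = (-4.9616,-2.0613)
  v6: (1-0.719)·(-1.8,-3.47) + 0.719·(-3.61,-4.12) = (-3.1014,-3.9373)
  v7: (1-0.719)·(1.25,-2.29) + 0.719·(0.55,-1.37) = (0.7467,-1.6285)
  v8: (1-0.719)·(4.45,-1.01) + 0.719·(1.57,0.64) = (2.3793,0.1764)
Shoelace sum Σ(x_i·y_{i+1} − x_{i+1}·y_i):
  i=1: 2.3036·4.4554 − -0.7140·2.9359 = +12.3595 (running +12.3595)
  i=2: -0.7140·4.3287 − -2.9241·4.4554 = +9.9378 (running +22.2973)
  i=3: -2.9241·1.4335 − -4.7877·4.3287 = +16.5326 (running +38.8299)
  i=4: -4.7877·-2.0613 − -4.9616·1.4335 = +16.9812 (running +55.8111)
  i=5: -4.9616·-3.9373 − -3.1014·-2.0613 = +13.1424 (running +68.9535)
  i=6: -3.1014·-1.6285 − 0.7467·-3.9373 = +7.9907 (running +76.9442)
  i=7: 0.7467·0.1764 − 2.3793·-1.6285 = +4.0064 (running +80.9506)
  i=8: 2.3793·2.9359 − 2.3036·0.1764 = +6.5792 (running +87.5298)
Area = |Σ|/2 = |87.5298|/2 = 43.7649

Area at t=0.719: 43.7649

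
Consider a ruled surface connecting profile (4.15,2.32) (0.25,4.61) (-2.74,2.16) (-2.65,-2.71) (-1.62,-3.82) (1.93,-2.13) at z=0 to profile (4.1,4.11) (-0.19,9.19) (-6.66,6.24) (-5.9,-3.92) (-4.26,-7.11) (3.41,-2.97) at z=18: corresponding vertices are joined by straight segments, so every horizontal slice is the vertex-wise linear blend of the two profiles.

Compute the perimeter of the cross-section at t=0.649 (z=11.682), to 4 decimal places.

Perimeter at t=0.649: 36.2495

Cross-section at t=0.649: each vertex is (1-t)·p0[i] + t·p1[i].
  v1: (1-0.649)·(4.15,2.32) + 0.649·(4.1,4.11) = (4.1175,3.4817)
  v2: (1-0.649)·(0.25,4.61) + 0.649·(-0.19,9.19) = (-0.0356,7.5824)
  v3: (1-0.649)·(-2.74,2.16) + 0.649·(-6.66,6.24) = (-5.2841,4.8079)
  v4: (1-0.649)·(-2.65,-2.71) + 0.649·(-5.9,-3.92) = (-4.7593,-3.4953)
  v5: (1-0.649)·(-1.62,-3.82) + 0.649·(-4.26,-7.11) = (-3.3334,-5.9552)
  v6: (1-0.649)·(1.93,-2.13) + 0.649·(3.41,-2.97) = (2.8905,-2.6752)
Perimeter = Σ |v_{i+1} − v_i|:
  edge 1→2: √(-4.1531² + 4.1007²) = 5.8364 (running 5.8364)
  edge 2→3: √(-5.2485² + -2.7745²) = 5.9367 (running 11.7732)
  edge 3→4: √(0.5248² + -8.3032²) = 8.3198 (running 20.0930)
  edge 4→5: √(1.4259² + -2.4599²) = 2.8433 (running 22.9363)
  edge 5→6: √(6.2239² + 3.2801²) = 7.0353 (running 29.9716)
  edge 6→1: √(1.2270² + 6.1569²) = 6.2779 (running 36.2495)
Perimeter = 36.2495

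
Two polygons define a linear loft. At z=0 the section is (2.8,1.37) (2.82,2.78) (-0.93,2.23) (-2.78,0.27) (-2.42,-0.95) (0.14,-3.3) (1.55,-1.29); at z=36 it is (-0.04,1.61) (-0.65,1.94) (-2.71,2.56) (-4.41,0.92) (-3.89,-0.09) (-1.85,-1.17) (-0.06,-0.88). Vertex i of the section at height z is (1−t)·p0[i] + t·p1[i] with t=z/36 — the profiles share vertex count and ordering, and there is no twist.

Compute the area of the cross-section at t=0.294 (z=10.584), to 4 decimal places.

Cross-section at t=0.294: each vertex is (1-t)·p0[i] + t·p1[i].
  v1: (1-0.294)·(2.8,1.37) + 0.294·(-0.04,1.61) = (1.9650,1.4406)
  v2: (1-0.294)·(2.82,2.78) + 0.294·(-0.65,1.94) = (1.7998,2.5330)
  v3: (1-0.294)·(-0.93,2.23) + 0.294·(-2.71,2.56) = (-1.4533,2.3270)
  v4: (1-0.294)·(-2.78,0.27) + 0.294·(-4.41,0.92) = (-3.2592,0.4611)
  v5: (1-0.294)·(-2.42,-0.95) + 0.294·(-3.89,-0.09) = (-2.8522,-0.6972)
  v6: (1-0.294)·(0.14,-3.3) + 0.294·(-1.85,-1.17) = (-0.4451,-2.6738)
  v7: (1-0.294)·(1.55,-1.29) + 0.294·(-0.06,-0.88) = (1.0767,-1.1695)
Shoelace sum Σ(x_i·y_{i+1} − x_{i+1}·y_i):
  i=1: 1.9650·2.5330 − 1.7998·1.4406 = +2.3848 (running +2.3848)
  i=2: 1.7998·2.3270 − -1.4533·2.5330 = +7.8695 (running +10.2543)
  i=3: -1.4533·0.4611 − -3.2592·2.3270 = +6.9141 (running +17.1685)
  i=4: -3.2592·-0.6972 − -2.8522·0.4611 = +3.5873 (running +20.7558)
  i=5: -2.8522·-2.6738 − -0.4451·-0.6972 = +7.3158 (running +28.0716)
  i=6: -0.4451·-1.1695 − 1.0767·-2.6738 = +3.3992 (running +31.4708)
  i=7: 1.0767·1.4406 − 1.9650·-1.1695 = +3.8490 (running +35.3199)
Area = |Σ|/2 = |35.3199|/2 = 17.6599

Area at t=0.294: 17.6599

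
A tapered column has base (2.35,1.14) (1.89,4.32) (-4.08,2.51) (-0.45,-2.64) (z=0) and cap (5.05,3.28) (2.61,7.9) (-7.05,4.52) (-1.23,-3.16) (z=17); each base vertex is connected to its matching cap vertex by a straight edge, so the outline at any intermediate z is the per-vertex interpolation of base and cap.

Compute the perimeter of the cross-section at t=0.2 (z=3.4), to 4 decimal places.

Cross-section at t=0.2: each vertex is (1-t)·p0[i] + t·p1[i].
  v1: (1-0.2)·(2.35,1.14) + 0.2·(5.05,3.28) = (2.8900,1.5680)
  v2: (1-0.2)·(1.89,4.32) + 0.2·(2.61,7.9) = (2.0340,5.0360)
  v3: (1-0.2)·(-4.08,2.51) + 0.2·(-7.05,4.52) = (-4.6740,2.9120)
  v4: (1-0.2)·(-0.45,-2.64) + 0.2·(-1.23,-3.16) = (-0.6060,-2.7440)
Perimeter = Σ |v_{i+1} − v_i|:
  edge 1→2: √(-0.8560² + 3.4680²) = 3.5721 (running 3.5721)
  edge 2→3: √(-6.7080² + -2.1240²) = 7.0362 (running 10.6083)
  edge 3→4: √(4.0680² + -5.6560²) = 6.9670 (running 17.5753)
  edge 4→1: √(3.4960² + 4.3120²) = 5.5512 (running 23.1265)
Perimeter = 23.1265

Perimeter at t=0.2: 23.1265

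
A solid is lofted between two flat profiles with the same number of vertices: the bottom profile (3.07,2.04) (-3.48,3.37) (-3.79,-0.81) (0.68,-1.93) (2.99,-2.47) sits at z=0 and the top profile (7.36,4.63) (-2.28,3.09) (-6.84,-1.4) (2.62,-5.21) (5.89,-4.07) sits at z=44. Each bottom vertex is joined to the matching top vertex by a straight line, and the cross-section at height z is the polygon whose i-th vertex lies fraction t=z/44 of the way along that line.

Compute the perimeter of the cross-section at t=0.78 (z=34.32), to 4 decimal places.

Perimeter at t=0.78: 34.7032

Cross-section at t=0.78: each vertex is (1-t)·p0[i] + t·p1[i].
  v1: (1-0.78)·(3.07,2.04) + 0.78·(7.36,4.63) = (6.4162,4.0602)
  v2: (1-0.78)·(-3.48,3.37) + 0.78·(-2.28,3.09) = (-2.5440,3.1516)
  v3: (1-0.78)·(-3.79,-0.81) + 0.78·(-6.84,-1.4) = (-6.1690,-1.2702)
  v4: (1-0.78)·(0.68,-1.93) + 0.78·(2.62,-5.21) = (2.1932,-4.4884)
  v5: (1-0.78)·(2.99,-2.47) + 0.78·(5.89,-4.07) = (5.2520,-3.7180)
Perimeter = Σ |v_{i+1} − v_i|:
  edge 1→2: √(-8.9602² + -0.9086²) = 9.0062 (running 9.0062)
  edge 2→3: √(-3.6250² + -4.4218²) = 5.7178 (running 14.7239)
  edge 3→4: √(8.3622² + -3.2182²) = 8.9601 (running 23.6840)
  edge 4→5: √(3.0588² + 0.7704²) = 3.1543 (running 26.8383)
  edge 5→1: √(1.1642² + 7.7782²) = 7.8648 (running 34.7032)
Perimeter = 34.7032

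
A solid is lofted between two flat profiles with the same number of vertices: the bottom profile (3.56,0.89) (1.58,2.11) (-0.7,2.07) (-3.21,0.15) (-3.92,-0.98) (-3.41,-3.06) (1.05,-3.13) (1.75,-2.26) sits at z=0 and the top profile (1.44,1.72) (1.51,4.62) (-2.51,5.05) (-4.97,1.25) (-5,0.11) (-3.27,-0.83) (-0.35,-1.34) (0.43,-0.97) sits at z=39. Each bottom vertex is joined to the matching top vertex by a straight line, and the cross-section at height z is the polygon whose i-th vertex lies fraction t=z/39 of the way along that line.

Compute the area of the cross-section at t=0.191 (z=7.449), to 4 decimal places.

Cross-section at t=0.191: each vertex is (1-t)·p0[i] + t·p1[i].
  v1: (1-0.191)·(3.56,0.89) + 0.191·(1.44,1.72) = (3.1551,1.0485)
  v2: (1-0.191)·(1.58,2.11) + 0.191·(1.51,4.62) = (1.5666,2.5894)
  v3: (1-0.191)·(-0.7,2.07) + 0.191·(-2.51,5.05) = (-1.0457,2.6392)
  v4: (1-0.191)·(-3.21,0.15) + 0.191·(-4.97,1.25) = (-3.5462,0.3601)
  v5: (1-0.191)·(-3.92,-0.98) + 0.191·(-5,0.11) = (-4.1263,-0.7718)
  v6: (1-0.191)·(-3.41,-3.06) + 0.191·(-3.27,-0.83) = (-3.3833,-2.6341)
  v7: (1-0.191)·(1.05,-3.13) + 0.191·(-0.35,-1.34) = (0.7826,-2.7881)
  v8: (1-0.191)·(1.75,-2.26) + 0.191·(0.43,-0.97) = (1.4979,-2.0136)
Shoelace sum Σ(x_i·y_{i+1} − x_{i+1}·y_i):
  i=1: 3.1551·2.5894 − 1.5666·1.0485 = +6.5271 (running +6.5271)
  i=2: 1.5666·2.6392 − -1.0457·2.5894 = +6.8424 (running +13.3695)
  i=3: -1.0457·0.3601 − -3.5462·2.6392 = +8.9824 (running +22.3519)
  i=4: -3.5462·-0.7718 − -4.1263·0.3601 = +4.2228 (running +26.5748)
  i=5: -4.1263·-2.6341 − -3.3833·-0.7718 = +8.2577 (running +34.8324)
  i=6: -3.3833·-2.7881 − 0.7826·-2.6341 = +11.4943 (running +46.3268)
  i=7: 0.7826·-2.0136 − 1.4979·-2.7881 = +2.6004 (running +48.9272)
  i=8: 1.4979·1.0485 − 3.1551·-2.0136 = +7.9237 (running +56.8508)
Area = |Σ|/2 = |56.8508|/2 = 28.4254

Area at t=0.191: 28.4254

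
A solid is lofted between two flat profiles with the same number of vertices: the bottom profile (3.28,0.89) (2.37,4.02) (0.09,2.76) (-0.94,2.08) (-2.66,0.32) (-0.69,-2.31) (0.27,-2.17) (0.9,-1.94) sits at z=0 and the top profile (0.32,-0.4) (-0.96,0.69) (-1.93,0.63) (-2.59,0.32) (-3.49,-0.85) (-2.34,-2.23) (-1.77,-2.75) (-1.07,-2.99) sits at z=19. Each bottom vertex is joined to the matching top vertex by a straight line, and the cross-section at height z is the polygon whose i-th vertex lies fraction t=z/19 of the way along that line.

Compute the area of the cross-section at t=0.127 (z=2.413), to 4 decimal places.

Area at t=0.127: 19.2270

Cross-section at t=0.127: each vertex is (1-t)·p0[i] + t·p1[i].
  v1: (1-0.127)·(3.28,0.89) + 0.127·(0.32,-0.4) = (2.9041,0.7262)
  v2: (1-0.127)·(2.37,4.02) + 0.127·(-0.96,0.69) = (1.9471,3.5971)
  v3: (1-0.127)·(0.09,2.76) + 0.127·(-1.93,0.63) = (-0.1665,2.4895)
  v4: (1-0.127)·(-0.94,2.08) + 0.127·(-2.59,0.32) = (-1.1495,1.8565)
  v5: (1-0.127)·(-2.66,0.32) + 0.127·(-3.49,-0.85) = (-2.7654,0.1714)
  v6: (1-0.127)·(-0.69,-2.31) + 0.127·(-2.34,-2.23) = (-0.8995,-2.2998)
  v7: (1-0.127)·(0.27,-2.17) + 0.127·(-1.77,-2.75) = (0.0109,-2.2437)
  v8: (1-0.127)·(0.9,-1.94) + 0.127·(-1.07,-2.99) = (0.6498,-2.0734)
Shoelace sum Σ(x_i·y_{i+1} − x_{i+1}·y_i):
  i=1: 2.9041·3.5971 − 1.9471·0.7262 = +9.0323 (running +9.0323)
  i=2: 1.9471·2.4895 − -0.1665·3.5971 = +5.4463 (running +14.4786)
  i=3: -0.1665·1.8565 − -1.1495·2.4895 = +2.5526 (running +17.0313)
  i=4: -1.1495·0.1714 − -2.7654·1.8565 = +4.9369 (running +21.9681)
  i=5: -2.7654·-2.2998 − -0.8995·0.1714 = +6.5142 (running +28.4823)
  i=6: -0.8995·-2.2437 − 0.0109·-2.2998 = +2.0434 (running +30.5257)
  i=7: 0.0109·-2.0734 − 0.6498·-2.2437 = +1.4353 (running +31.9610)
  i=8: 0.6498·0.7262 − 2.9041·-2.0734 = +6.4930 (running +38.4541)
Area = |Σ|/2 = |38.4541|/2 = 19.2270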